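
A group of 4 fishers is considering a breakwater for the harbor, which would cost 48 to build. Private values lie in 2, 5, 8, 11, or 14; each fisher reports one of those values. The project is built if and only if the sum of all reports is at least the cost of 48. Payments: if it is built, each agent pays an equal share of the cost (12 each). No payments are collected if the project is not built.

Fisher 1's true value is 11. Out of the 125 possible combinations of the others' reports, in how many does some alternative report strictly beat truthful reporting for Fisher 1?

Others report (11, 14, 14): truth gives -1; report 2 gives 0 > -1. Violating.
Others report (14, 11, 14): truth gives -1; report 2 gives 0 > -1. Violating.
Others report (14, 14, 11): truth gives -1; report 2 gives 0 > -1. Violating.
Others report (14, 14, 14): truth gives -1; report 2 gives 0 > -1. Violating.
Others report (2, 2, 2): truth gives 0; no alternative beats it.
Others report (2, 2, 5): truth gives 0; no alternative beats it.
(Checking all 125 profiles: 4 have a profitable deviation, 121 do not.)

4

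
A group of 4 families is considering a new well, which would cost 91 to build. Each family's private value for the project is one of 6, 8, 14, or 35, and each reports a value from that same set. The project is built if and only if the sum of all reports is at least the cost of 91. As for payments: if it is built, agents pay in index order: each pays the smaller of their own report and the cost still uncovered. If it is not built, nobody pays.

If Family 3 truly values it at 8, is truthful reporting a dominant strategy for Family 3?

Consider the case where Family 1 reports 35, Family 2 reports 35 and Family 4 reports 35.
Truthful report 8: project built, pays 8, utility 8 - 8 = 0.
Report 6 instead: project built, pays 6, utility 8 - 6 = 2.
Since 2 > 0, reporting 6 is strictly better here, so truthful reporting is not dominant.

No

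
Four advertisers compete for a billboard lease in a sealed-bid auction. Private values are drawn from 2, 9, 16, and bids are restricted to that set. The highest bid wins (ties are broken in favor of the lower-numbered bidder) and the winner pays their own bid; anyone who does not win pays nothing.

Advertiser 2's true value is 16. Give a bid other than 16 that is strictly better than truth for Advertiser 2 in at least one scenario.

9

Suppose Advertiser 1 bids 2, Advertiser 3 bids 2 and Advertiser 4 bids 2.
Bid 16: wins, pays 16, utility 16 - 16 = 0.
Bid 9: wins, pays 9, utility 16 - 9 = 7.
So bidding 9 beats truth here (7 > 0).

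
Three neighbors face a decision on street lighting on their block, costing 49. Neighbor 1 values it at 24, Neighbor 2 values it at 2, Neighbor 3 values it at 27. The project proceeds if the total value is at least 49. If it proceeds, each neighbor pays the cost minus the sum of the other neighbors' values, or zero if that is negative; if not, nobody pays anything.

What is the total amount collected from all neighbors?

43

Total value 53 ≥ cost 49, so it is built.
Neighbor 1: others sum to 29; max(0, 49 - 29) = 20.
Neighbor 2: others sum to 51; max(0, 49 - 51) = 0.
Neighbor 3: others sum to 26; max(0, 49 - 26) = 23.
Total collected = 20 + 0 + 23 = 43.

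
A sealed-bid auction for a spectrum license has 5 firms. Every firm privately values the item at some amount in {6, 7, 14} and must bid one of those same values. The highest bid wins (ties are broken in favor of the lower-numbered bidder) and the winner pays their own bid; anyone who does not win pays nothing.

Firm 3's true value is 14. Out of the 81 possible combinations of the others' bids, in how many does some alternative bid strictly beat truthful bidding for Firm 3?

4

Others bid (6, 6, 6, 6): truth gives 0; bid 7 gives 7 > 0. Violating.
Others bid (6, 6, 6, 7): truth gives 0; bid 7 gives 7 > 0. Violating.
Others bid (6, 6, 7, 6): truth gives 0; bid 7 gives 7 > 0. Violating.
Others bid (6, 6, 7, 7): truth gives 0; bid 7 gives 7 > 0. Violating.
Others bid (6, 6, 6, 14): truth gives 0; no alternative beats it.
Others bid (6, 6, 7, 14): truth gives 0; no alternative beats it.
(Checking all 81 profiles: 4 have a profitable deviation, 77 do not.)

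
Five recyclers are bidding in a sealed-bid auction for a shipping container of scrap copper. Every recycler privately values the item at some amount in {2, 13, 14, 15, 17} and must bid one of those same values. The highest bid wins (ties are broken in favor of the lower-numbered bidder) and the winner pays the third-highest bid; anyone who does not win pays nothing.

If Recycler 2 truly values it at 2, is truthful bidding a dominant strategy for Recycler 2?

Check each profile of the others' bids and compare truth against every alternative bid.
Others bid (2, 2, 13, 13): truth gives 0, best alternative gives -11.
Others bid (2, 13, 2, 13): truth gives 0, best alternative gives -11.
Others bid (2, 13, 13, 2): truth gives 0, best alternative gives -11.
Others bid (2, 13, 13, 13): truth gives 0, best alternative gives -11.
Others bid (2, 2, 2, 2): truth gives 0, best alternative gives 0.
Others bid (2, 2, 2, 13): truth gives 0, best alternative gives 0.
(Remaining 619 profiles checked similarly; truth is weakly best in each.)
In every case the truthful bid is at least as good as any alternative, so it is a dominant strategy.

Yes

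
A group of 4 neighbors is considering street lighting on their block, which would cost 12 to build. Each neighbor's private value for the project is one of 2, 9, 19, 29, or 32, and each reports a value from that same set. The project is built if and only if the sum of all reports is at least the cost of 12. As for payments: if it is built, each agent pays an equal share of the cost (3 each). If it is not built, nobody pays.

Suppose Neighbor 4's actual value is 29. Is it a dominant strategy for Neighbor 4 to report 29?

Yes

Check each profile of the others' reports and compare truth against every alternative report.
Others report (2, 2, 2): truth gives 26, best alternative gives 26.
Others report (2, 2, 9): truth gives 26, best alternative gives 26.
Others report (2, 2, 19): truth gives 26, best alternative gives 26.
Others report (2, 2, 29): truth gives 26, best alternative gives 26.
Others report (2, 2, 32): truth gives 26, best alternative gives 26.
Others report (2, 9, 2): truth gives 26, best alternative gives 26.
(Remaining 119 profiles checked similarly; truth is weakly best in each.)
In every case the truthful report is at least as good as any alternative, so it is a dominant strategy.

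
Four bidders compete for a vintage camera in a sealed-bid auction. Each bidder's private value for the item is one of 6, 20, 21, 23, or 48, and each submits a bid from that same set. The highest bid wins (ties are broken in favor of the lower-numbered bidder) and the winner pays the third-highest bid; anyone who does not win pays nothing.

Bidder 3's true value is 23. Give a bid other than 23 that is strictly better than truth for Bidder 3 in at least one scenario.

48

Suppose Bidder 1 bids 6, Bidder 2 bids 6 and Bidder 4 bids 48.
Bid 23: loses, pays 0, utility 0.
Bid 48: wins, pays 6, utility 23 - 6 = 17.
So bidding 48 beats truth here (17 > 0).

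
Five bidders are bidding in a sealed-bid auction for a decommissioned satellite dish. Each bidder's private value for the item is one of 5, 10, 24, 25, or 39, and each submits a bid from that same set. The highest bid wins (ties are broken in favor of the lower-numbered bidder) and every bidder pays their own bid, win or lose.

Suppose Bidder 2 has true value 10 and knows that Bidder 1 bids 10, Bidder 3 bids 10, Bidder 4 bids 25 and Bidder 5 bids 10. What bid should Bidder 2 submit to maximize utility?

Bid 5: loses but pays 5, utility -5.
Bid 10: loses but pays 10, utility -10.
Bid 24: loses but pays 24, utility -24.
Bid 25: wins, pays 25, utility 10 - 25 = -15.
Bid 39: wins, pays 39, utility 10 - 39 = -29.
The best choice is 5 with utility -5.

5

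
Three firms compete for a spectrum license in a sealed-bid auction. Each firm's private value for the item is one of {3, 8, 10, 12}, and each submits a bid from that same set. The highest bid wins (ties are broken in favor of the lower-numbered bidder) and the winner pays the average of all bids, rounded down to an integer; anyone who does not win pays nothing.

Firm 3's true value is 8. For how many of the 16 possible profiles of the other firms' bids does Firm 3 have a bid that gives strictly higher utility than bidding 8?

2

Others bid (3, 8): truth gives 0; bid 10 gives 1 > 0. Violating.
Others bid (8, 3): truth gives 0; bid 10 gives 1 > 0. Violating.
Others bid (3, 3): truth gives 4; no alternative beats it.
Others bid (3, 10): truth gives 0; no alternative beats it.
(Checking all 16 profiles: 2 have a profitable deviation, 14 do not.)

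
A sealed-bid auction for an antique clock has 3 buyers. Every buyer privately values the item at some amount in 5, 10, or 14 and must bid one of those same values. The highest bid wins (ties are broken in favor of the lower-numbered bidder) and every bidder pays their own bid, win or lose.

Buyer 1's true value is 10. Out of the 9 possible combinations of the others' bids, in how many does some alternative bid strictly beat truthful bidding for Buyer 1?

Others bid (5, 5): truth gives 0; bid 5 gives 5 > 0. Violating.
Others bid (5, 14): truth gives -10; bid 14 gives -4 > -10. Violating.
Others bid (10, 14): truth gives -10; bid 14 gives -4 > -10. Violating.
Others bid (14, 5): truth gives -10; bid 14 gives -4 > -10. Violating.
Others bid (5, 10): truth gives 0; no alternative beats it.
Others bid (10, 5): truth gives 0; no alternative beats it.
(Checking all 9 profiles: 6 have a profitable deviation, 3 do not.)

6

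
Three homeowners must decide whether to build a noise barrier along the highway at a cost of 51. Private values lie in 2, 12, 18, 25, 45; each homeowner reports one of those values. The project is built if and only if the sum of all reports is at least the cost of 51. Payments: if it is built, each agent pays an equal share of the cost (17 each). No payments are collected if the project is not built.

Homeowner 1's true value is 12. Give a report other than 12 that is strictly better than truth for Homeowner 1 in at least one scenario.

Suppose Homeowner 2 reports 2 and Homeowner 3 reports 45.
Report 12: project built, pays 17, utility 12 - 17 = -5.
Report 2: project not built, utility 0.
So reporting 2 beats truth here (0 > -5).

2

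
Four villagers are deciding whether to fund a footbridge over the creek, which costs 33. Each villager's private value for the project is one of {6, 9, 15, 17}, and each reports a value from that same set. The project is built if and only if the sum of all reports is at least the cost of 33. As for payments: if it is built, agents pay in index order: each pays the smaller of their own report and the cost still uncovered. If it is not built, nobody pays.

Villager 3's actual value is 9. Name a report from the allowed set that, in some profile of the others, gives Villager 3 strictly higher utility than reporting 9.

6

Suppose Villager 1 reports 6, Villager 2 reports 6 and Villager 4 reports 15.
Report 9: project built, pays 9, utility 9 - 9 = 0.
Report 6: project built, pays 6, utility 9 - 6 = 3.
So reporting 6 beats truth here (3 > 0).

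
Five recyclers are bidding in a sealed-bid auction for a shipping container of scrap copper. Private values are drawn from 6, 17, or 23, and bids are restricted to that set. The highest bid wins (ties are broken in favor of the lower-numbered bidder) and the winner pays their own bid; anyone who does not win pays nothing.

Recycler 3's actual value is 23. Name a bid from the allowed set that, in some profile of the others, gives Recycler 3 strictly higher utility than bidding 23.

Suppose Recycler 1 bids 6, Recycler 2 bids 6, Recycler 4 bids 6 and Recycler 5 bids 6.
Bid 23: wins, pays 23, utility 23 - 23 = 0.
Bid 17: wins, pays 17, utility 23 - 17 = 6.
So bidding 17 beats truth here (6 > 0).

17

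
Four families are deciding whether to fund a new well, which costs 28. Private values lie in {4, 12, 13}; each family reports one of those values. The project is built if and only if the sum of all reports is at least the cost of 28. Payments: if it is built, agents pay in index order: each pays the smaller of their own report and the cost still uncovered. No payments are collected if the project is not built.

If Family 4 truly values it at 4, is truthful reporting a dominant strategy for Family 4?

Yes

Check each profile of the others' reports and compare truth against every alternative report.
Others report (4, 4, 12): truth gives 0, best alternative gives -4.
Others report (4, 12, 4): truth gives 0, best alternative gives -4.
Others report (12, 4, 4): truth gives 0, best alternative gives -4.
Others report (4, 4, 13): truth gives 0, best alternative gives -3.
Others report (4, 13, 4): truth gives 0, best alternative gives -3.
Others report (13, 4, 4): truth gives 0, best alternative gives -3.
(Remaining 21 profiles checked similarly; truth is weakly best in each.)
In every case the truthful report is at least as good as any alternative, so it is a dominant strategy.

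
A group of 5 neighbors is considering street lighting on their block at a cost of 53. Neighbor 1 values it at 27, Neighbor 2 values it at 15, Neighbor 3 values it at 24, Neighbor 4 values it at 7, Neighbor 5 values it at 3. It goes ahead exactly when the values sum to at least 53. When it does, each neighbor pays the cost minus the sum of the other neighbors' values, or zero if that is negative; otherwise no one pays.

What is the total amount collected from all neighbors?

Total value 76 ≥ cost 53, so it is built.
Neighbor 1: others sum to 49; max(0, 53 - 49) = 4.
Neighbor 2: others sum to 61; max(0, 53 - 61) = 0.
Neighbor 3: others sum to 52; max(0, 53 - 52) = 1.
Neighbor 4: others sum to 69; max(0, 53 - 69) = 0.
Neighbor 5: others sum to 73; max(0, 53 - 73) = 0.
Total collected = 4 + 0 + 1 + 0 + 0 = 5.

5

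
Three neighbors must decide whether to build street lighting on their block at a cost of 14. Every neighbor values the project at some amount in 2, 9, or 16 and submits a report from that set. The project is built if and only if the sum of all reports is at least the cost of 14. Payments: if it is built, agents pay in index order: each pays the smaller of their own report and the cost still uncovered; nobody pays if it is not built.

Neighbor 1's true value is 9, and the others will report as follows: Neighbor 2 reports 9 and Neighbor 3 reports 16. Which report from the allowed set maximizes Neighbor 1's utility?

2

Report 2: project built, pays 2, utility 9 - 2 = 7.
Report 9: project built, pays 9, utility 9 - 9 = 0.
Report 16: project built, pays 14, utility 9 - 14 = -5.
The best choice is 2 with utility 7.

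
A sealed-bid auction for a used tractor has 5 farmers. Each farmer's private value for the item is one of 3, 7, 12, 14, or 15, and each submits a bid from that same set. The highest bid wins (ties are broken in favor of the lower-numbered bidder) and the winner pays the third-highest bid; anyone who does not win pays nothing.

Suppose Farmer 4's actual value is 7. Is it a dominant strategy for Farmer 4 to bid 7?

Consider the case where Farmer 1 bids 3, Farmer 2 bids 3, Farmer 3 bids 3 and Farmer 5 bids 12.
Truthful bid 7: loses, pays 0, utility 0.
Bid 12 instead: wins, pays 3, utility 7 - 3 = 4.
Since 4 > 0, bidding 12 is strictly better here, so truthful bidding is not dominant.

No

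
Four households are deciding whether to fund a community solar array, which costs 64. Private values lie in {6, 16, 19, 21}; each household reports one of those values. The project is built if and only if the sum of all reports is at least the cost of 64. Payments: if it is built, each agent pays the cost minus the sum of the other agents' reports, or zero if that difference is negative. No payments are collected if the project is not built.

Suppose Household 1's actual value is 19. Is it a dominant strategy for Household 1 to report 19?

Check each profile of the others' reports and compare truth against every alternative report.
Others report (21, 21, 21): truth gives 18, best alternative gives 18.
Others report (19, 21, 21): truth gives 16, best alternative gives 16.
Others report (21, 19, 21): truth gives 16, best alternative gives 16.
Others report (21, 21, 19): truth gives 16, best alternative gives 16.
Others report (19, 19, 21): truth gives 14, best alternative gives 14.
Others report (19, 21, 19): truth gives 14, best alternative gives 14.
(Remaining 58 profiles checked similarly; truth is weakly best in each.)
In every case the truthful report is at least as good as any alternative, so it is a dominant strategy.

Yes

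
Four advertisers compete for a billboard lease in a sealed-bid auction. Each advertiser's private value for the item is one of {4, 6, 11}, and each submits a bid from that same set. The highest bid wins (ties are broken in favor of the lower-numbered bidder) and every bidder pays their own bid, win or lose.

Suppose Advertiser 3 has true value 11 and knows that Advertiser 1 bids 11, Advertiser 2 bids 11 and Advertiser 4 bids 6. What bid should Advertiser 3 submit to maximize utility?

4

Bid 4: loses but pays 4, utility -4.
Bid 6: loses but pays 6, utility -6.
Bid 11: loses but pays 11, utility -11.
The best choice is 4 with utility -4.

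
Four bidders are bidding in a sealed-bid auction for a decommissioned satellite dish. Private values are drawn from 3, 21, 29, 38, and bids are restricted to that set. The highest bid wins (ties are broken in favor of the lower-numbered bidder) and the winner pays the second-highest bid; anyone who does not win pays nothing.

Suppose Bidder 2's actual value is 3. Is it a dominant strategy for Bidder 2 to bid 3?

Check each profile of the others' bids and compare truth against every alternative bid.
Others bid (3, 3, 21): truth gives 0, best alternative gives -18.
Others bid (3, 21, 3): truth gives 0, best alternative gives -18.
Others bid (3, 21, 21): truth gives 0, best alternative gives -18.
Others bid (3, 3, 3): truth gives 0, best alternative gives 0.
Others bid (3, 3, 29): truth gives 0, best alternative gives 0.
Others bid (3, 3, 38): truth gives 0, best alternative gives 0.
(Remaining 58 profiles checked similarly; truth is weakly best in each.)
In every case the truthful bid is at least as good as any alternative, so it is a dominant strategy.

Yes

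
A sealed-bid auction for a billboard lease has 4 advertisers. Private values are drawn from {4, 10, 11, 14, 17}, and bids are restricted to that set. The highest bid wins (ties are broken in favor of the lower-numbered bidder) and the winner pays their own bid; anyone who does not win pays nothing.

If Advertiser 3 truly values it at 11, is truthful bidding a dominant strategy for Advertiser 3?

Consider the case where Advertiser 1 bids 4, Advertiser 2 bids 4 and Advertiser 4 bids 4.
Truthful bid 11: wins, pays 11, utility 11 - 11 = 0.
Bid 10 instead: wins, pays 10, utility 11 - 10 = 1.
Since 1 > 0, bidding 10 is strictly better here, so truthful bidding is not dominant.

No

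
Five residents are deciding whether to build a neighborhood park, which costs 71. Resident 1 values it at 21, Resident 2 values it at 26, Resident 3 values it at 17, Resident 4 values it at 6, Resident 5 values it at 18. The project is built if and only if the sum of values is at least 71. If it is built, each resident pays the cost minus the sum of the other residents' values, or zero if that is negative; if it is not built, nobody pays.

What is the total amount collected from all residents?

Total value 88 ≥ cost 71, so it is built.
Resident 1: others sum to 67; max(0, 71 - 67) = 4.
Resident 2: others sum to 62; max(0, 71 - 62) = 9.
Resident 3: others sum to 71; max(0, 71 - 71) = 0.
Resident 4: others sum to 82; max(0, 71 - 82) = 0.
Resident 5: others sum to 70; max(0, 71 - 70) = 1.
Total collected = 4 + 9 + 0 + 0 + 1 = 14.

14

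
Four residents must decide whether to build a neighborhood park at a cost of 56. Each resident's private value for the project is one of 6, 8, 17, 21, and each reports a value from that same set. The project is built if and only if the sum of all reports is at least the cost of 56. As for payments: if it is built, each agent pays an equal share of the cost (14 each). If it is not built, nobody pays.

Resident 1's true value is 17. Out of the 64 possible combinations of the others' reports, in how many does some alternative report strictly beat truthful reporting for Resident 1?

Others report (6, 8, 21): truth gives 0; report 21 gives 3 > 0. Violating.
Others report (6, 21, 8): truth gives 0; report 21 gives 3 > 0. Violating.
Others report (8, 6, 21): truth gives 0; report 21 gives 3 > 0. Violating.
Others report (8, 8, 21): truth gives 0; report 21 gives 3 > 0. Violating.
Others report (6, 6, 6): truth gives 0; no alternative beats it.
Others report (6, 6, 8): truth gives 0; no alternative beats it.
(Checking all 64 profiles: 9 have a profitable deviation, 55 do not.)

9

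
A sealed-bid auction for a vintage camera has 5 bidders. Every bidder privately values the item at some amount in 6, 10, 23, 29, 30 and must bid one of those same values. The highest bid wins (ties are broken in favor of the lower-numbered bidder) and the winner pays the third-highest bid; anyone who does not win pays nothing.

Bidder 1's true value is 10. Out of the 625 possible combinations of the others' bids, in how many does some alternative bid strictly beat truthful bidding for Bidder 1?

12

Others bid (6, 6, 6, 23): truth gives 0; bid 23 gives 4 > 0. Violating.
Others bid (6, 6, 6, 29): truth gives 0; bid 29 gives 4 > 0. Violating.
Others bid (6, 6, 6, 30): truth gives 0; bid 30 gives 4 > 0. Violating.
Others bid (6, 6, 23, 6): truth gives 0; bid 23 gives 4 > 0. Violating.
Others bid (6, 6, 6, 6): truth gives 4; no alternative beats it.
Others bid (6, 6, 6, 10): truth gives 4; no alternative beats it.
(Checking all 625 profiles: 12 have a profitable deviation, 613 do not.)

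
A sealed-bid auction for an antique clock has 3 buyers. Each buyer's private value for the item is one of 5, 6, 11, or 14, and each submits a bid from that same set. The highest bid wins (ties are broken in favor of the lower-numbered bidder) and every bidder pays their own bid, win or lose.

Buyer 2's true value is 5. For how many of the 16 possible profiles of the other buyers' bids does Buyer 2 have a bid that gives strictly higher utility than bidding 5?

2

Others bid (5, 5): truth gives -5; bid 6 gives -1 > -5. Violating.
Others bid (5, 6): truth gives -5; bid 6 gives -1 > -5. Violating.
Others bid (5, 11): truth gives -5; no alternative beats it.
Others bid (5, 14): truth gives -5; no alternative beats it.
(Checking all 16 profiles: 2 have a profitable deviation, 14 do not.)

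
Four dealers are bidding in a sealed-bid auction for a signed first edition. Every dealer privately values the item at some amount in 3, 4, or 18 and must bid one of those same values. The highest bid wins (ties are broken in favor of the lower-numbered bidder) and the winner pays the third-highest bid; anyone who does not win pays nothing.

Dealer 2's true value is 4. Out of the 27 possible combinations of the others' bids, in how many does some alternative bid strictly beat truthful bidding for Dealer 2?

Others bid (3, 3, 18): truth gives 0; bid 18 gives 1 > 0. Violating.
Others bid (3, 18, 3): truth gives 0; bid 18 gives 1 > 0. Violating.
Others bid (4, 3, 3): truth gives 0; bid 18 gives 1 > 0. Violating.
Others bid (3, 3, 3): truth gives 1; no alternative beats it.
Others bid (3, 3, 4): truth gives 1; no alternative beats it.
(Checking all 27 profiles: 3 have a profitable deviation, 24 do not.)

3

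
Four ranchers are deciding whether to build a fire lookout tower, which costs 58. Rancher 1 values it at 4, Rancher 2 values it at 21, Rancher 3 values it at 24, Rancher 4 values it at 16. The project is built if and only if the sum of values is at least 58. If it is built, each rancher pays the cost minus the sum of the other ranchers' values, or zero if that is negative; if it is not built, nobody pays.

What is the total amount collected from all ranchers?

Total value 65 ≥ cost 58, so it is built.
Rancher 1: others sum to 61; max(0, 58 - 61) = 0.
Rancher 2: others sum to 44; max(0, 58 - 44) = 14.
Rancher 3: others sum to 41; max(0, 58 - 41) = 17.
Rancher 4: others sum to 49; max(0, 58 - 49) = 9.
Total collected = 0 + 14 + 17 + 9 = 40.

40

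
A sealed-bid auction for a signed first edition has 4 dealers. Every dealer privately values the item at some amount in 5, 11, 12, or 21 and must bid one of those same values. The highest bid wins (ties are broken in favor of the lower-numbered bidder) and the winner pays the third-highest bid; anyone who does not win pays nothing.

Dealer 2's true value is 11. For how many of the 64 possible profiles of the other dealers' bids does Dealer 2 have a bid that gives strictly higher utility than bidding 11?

Others bid (5, 5, 12): truth gives 0; bid 12 gives 6 > 0. Violating.
Others bid (5, 5, 21): truth gives 0; bid 21 gives 6 > 0. Violating.
Others bid (5, 12, 5): truth gives 0; bid 12 gives 6 > 0. Violating.
Others bid (5, 21, 5): truth gives 0; bid 21 gives 6 > 0. Violating.
Others bid (5, 5, 5): truth gives 6; no alternative beats it.
Others bid (5, 5, 11): truth gives 6; no alternative beats it.
(Checking all 64 profiles: 6 have a profitable deviation, 58 do not.)

6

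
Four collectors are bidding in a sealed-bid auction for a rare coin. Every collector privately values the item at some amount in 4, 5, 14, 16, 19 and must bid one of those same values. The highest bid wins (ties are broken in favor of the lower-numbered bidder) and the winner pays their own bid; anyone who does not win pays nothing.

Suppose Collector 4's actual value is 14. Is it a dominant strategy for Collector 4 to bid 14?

Consider the case where Collector 1 bids 4, Collector 2 bids 4 and Collector 3 bids 4.
Truthful bid 14: wins, pays 14, utility 14 - 14 = 0.
Bid 5 instead: wins, pays 5, utility 14 - 5 = 9.
Since 9 > 0, bidding 5 is strictly better here, so truthful bidding is not dominant.

No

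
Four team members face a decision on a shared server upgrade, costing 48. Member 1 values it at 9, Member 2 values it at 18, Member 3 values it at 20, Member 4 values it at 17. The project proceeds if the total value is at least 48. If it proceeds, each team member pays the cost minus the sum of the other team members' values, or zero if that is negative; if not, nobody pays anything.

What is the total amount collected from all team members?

Total value 64 ≥ cost 48, so it is built.
Member 1: others sum to 55; max(0, 48 - 55) = 0.
Member 2: others sum to 46; max(0, 48 - 46) = 2.
Member 3: others sum to 44; max(0, 48 - 44) = 4.
Member 4: others sum to 47; max(0, 48 - 47) = 1.
Total collected = 0 + 2 + 4 + 1 = 7.

7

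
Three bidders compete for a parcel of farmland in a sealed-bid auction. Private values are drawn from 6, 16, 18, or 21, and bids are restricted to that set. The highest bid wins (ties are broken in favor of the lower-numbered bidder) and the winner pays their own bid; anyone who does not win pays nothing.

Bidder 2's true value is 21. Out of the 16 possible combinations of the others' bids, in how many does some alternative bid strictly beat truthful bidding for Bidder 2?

Others bid (6, 6): truth gives 0; bid 16 gives 5 > 0. Violating.
Others bid (6, 16): truth gives 0; bid 16 gives 5 > 0. Violating.
Others bid (6, 18): truth gives 0; bid 18 gives 3 > 0. Violating.
Others bid (16, 6): truth gives 0; bid 18 gives 3 > 0. Violating.
Others bid (6, 21): truth gives 0; no alternative beats it.
Others bid (16, 21): truth gives 0; no alternative beats it.
(Checking all 16 profiles: 6 have a profitable deviation, 10 do not.)

6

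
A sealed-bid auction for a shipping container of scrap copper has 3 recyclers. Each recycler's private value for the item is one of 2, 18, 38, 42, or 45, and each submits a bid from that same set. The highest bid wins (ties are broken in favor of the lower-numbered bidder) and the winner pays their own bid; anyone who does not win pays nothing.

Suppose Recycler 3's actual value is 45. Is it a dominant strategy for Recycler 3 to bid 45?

Consider the case where Recycler 1 bids 2 and Recycler 2 bids 2.
Truthful bid 45: wins, pays 45, utility 45 - 45 = 0.
Bid 18 instead: wins, pays 18, utility 45 - 18 = 27.
Since 27 > 0, bidding 18 is strictly better here, so truthful bidding is not dominant.

No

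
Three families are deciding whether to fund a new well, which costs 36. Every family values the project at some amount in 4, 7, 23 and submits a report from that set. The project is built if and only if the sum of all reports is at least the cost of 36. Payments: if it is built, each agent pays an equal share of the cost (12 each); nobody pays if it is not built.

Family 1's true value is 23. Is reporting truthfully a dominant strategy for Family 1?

Yes

Check each profile of the others' reports and compare truth against every alternative report.
Others report (4, 23): truth gives 11, best alternative gives 0.
Others report (7, 7): truth gives 11, best alternative gives 0.
Others report (23, 4): truth gives 11, best alternative gives 0.
Others report (7, 23): truth gives 11, best alternative gives 11.
Others report (23, 7): truth gives 11, best alternative gives 11.
Others report (23, 23): truth gives 11, best alternative gives 11.
(Remaining 3 profiles checked similarly; truth is weakly best in each.)
In every case the truthful report is at least as good as any alternative, so it is a dominant strategy.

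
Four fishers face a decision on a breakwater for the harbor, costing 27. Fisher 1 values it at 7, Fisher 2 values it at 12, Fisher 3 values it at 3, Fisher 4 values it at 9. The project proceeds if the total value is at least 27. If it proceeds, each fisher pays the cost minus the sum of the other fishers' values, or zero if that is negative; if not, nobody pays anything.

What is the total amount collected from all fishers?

Total value 31 ≥ cost 27, so it is built.
Fisher 1: others sum to 24; max(0, 27 - 24) = 3.
Fisher 2: others sum to 19; max(0, 27 - 19) = 8.
Fisher 3: others sum to 28; max(0, 27 - 28) = 0.
Fisher 4: others sum to 22; max(0, 27 - 22) = 5.
Total collected = 3 + 8 + 0 + 5 = 16.

16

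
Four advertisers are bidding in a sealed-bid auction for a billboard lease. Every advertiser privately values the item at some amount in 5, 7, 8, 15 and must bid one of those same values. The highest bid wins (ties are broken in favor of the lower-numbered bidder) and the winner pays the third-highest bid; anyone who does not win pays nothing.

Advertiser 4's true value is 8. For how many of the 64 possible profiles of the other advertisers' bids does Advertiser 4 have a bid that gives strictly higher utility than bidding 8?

Others bid (5, 5, 8): truth gives 0; bid 15 gives 3 > 0. Violating.
Others bid (5, 7, 8): truth gives 0; bid 15 gives 1 > 0. Violating.
Others bid (5, 8, 5): truth gives 0; bid 15 gives 3 > 0. Violating.
Others bid (5, 8, 7): truth gives 0; bid 15 gives 1 > 0. Violating.
Others bid (5, 5, 5): truth gives 3; no alternative beats it.
Others bid (5, 5, 7): truth gives 3; no alternative beats it.
(Checking all 64 profiles: 12 have a profitable deviation, 52 do not.)

12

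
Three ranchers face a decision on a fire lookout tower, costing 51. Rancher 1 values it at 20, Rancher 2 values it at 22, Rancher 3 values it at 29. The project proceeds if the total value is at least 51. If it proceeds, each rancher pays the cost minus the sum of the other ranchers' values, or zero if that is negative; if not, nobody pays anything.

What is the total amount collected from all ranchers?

11

Total value 71 ≥ cost 51, so it is built.
Rancher 1: others sum to 51; max(0, 51 - 51) = 0.
Rancher 2: others sum to 49; max(0, 51 - 49) = 2.
Rancher 3: others sum to 42; max(0, 51 - 42) = 9.
Total collected = 0 + 2 + 9 = 11.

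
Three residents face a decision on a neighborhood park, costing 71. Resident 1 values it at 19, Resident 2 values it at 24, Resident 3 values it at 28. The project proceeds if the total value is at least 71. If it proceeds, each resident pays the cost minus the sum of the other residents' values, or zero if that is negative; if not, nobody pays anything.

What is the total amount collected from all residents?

Total value 71 ≥ cost 71, so it is built.
Resident 1: others sum to 52; max(0, 71 - 52) = 19.
Resident 2: others sum to 47; max(0, 71 - 47) = 24.
Resident 3: others sum to 43; max(0, 71 - 43) = 28.
Total collected = 19 + 24 + 28 = 71.

71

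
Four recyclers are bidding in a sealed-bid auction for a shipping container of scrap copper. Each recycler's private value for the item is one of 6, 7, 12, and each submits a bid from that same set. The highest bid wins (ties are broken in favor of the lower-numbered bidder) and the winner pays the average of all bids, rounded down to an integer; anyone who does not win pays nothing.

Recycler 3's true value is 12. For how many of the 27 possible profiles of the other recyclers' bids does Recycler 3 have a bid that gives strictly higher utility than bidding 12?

Others bid (6, 6, 6): truth gives 5; bid 7 gives 6 > 5. Violating.
Others bid (6, 6, 7): truth gives 5; bid 7 gives 6 > 5. Violating.
Others bid (6, 6, 12): truth gives 3; no alternative beats it.
Others bid (6, 7, 6): truth gives 5; no alternative beats it.
(Checking all 27 profiles: 2 have a profitable deviation, 25 do not.)

2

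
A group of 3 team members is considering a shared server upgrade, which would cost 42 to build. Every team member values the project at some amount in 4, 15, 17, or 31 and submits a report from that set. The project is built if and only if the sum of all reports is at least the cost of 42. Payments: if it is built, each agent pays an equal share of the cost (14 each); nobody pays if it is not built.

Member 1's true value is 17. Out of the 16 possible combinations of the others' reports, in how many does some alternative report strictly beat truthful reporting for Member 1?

4

Others report (4, 15): truth gives 0; report 31 gives 3 > 0. Violating.
Others report (4, 17): truth gives 0; report 31 gives 3 > 0. Violating.
Others report (15, 4): truth gives 0; report 31 gives 3 > 0. Violating.
Others report (17, 4): truth gives 0; report 31 gives 3 > 0. Violating.
Others report (4, 4): truth gives 0; no alternative beats it.
Others report (4, 31): truth gives 3; no alternative beats it.
(Checking all 16 profiles: 4 have a profitable deviation, 12 do not.)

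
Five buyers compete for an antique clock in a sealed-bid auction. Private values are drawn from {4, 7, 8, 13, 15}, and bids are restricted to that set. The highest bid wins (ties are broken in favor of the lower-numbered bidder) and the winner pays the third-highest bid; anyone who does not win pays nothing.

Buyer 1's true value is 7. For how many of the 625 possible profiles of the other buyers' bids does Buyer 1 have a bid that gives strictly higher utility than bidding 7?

12

Others bid (4, 4, 4, 8): truth gives 0; bid 8 gives 3 > 0. Violating.
Others bid (4, 4, 4, 13): truth gives 0; bid 13 gives 3 > 0. Violating.
Others bid (4, 4, 4, 15): truth gives 0; bid 15 gives 3 > 0. Violating.
Others bid (4, 4, 8, 4): truth gives 0; bid 8 gives 3 > 0. Violating.
Others bid (4, 4, 4, 4): truth gives 3; no alternative beats it.
Others bid (4, 4, 4, 7): truth gives 3; no alternative beats it.
(Checking all 625 profiles: 12 have a profitable deviation, 613 do not.)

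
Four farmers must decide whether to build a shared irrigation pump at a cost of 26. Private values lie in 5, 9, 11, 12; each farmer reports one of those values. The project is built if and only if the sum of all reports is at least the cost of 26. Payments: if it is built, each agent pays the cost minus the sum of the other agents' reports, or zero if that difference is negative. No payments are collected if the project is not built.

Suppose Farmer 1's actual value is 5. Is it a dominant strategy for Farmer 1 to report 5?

Check each profile of the others' reports and compare truth against every alternative report.
Others report (5, 5, 9): truth gives 0, best alternative gives -2.
Others report (5, 9, 5): truth gives 0, best alternative gives -2.
Others report (9, 5, 5): truth gives 0, best alternative gives -2.
Others report (5, 9, 12): truth gives 5, best alternative gives 5.
Others report (5, 11, 11): truth gives 5, best alternative gives 5.
Others report (5, 11, 12): truth gives 5, best alternative gives 5.
(Remaining 58 profiles checked similarly; truth is weakly best in each.)
In every case the truthful report is at least as good as any alternative, so it is a dominant strategy.

Yes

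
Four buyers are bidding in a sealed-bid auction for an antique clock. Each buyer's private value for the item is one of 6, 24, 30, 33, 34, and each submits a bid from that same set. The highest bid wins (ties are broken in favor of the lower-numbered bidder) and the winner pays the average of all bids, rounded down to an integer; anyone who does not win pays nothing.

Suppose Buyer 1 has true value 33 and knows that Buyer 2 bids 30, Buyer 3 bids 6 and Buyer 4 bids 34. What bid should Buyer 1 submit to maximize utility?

34

Bid 6: loses, pays 0, utility 0.
Bid 24: loses, pays 0, utility 0.
Bid 30: loses, pays 0, utility 0.
Bid 33: loses, pays 0, utility 0.
Bid 34: wins, pays 26, utility 33 - 26 = 7.
The best choice is 34 with utility 7.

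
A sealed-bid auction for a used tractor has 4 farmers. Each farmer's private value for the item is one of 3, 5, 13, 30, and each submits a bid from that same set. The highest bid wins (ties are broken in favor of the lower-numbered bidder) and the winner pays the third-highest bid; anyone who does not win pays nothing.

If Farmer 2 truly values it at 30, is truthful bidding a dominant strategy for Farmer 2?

Check each profile of the others' bids and compare truth against every alternative bid.
Others bid (3, 3, 30): truth gives 27, best alternative gives 0.
Others bid (3, 30, 3): truth gives 27, best alternative gives 0.
Others bid (13, 3, 3): truth gives 27, best alternative gives 0.
Others bid (3, 5, 30): truth gives 25, best alternative gives 0.
Others bid (3, 30, 5): truth gives 25, best alternative gives 0.
Others bid (5, 3, 30): truth gives 25, best alternative gives 0.
(Remaining 58 profiles checked similarly; truth is weakly best in each.)
In every case the truthful bid is at least as good as any alternative, so it is a dominant strategy.

Yes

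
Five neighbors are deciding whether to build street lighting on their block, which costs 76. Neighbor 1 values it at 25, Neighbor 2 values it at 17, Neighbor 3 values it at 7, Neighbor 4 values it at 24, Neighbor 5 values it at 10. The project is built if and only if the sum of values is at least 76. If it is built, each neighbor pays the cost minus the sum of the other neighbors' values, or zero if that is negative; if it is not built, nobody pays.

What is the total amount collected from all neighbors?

48

Total value 83 ≥ cost 76, so it is built.
Neighbor 1: others sum to 58; max(0, 76 - 58) = 18.
Neighbor 2: others sum to 66; max(0, 76 - 66) = 10.
Neighbor 3: others sum to 76; max(0, 76 - 76) = 0.
Neighbor 4: others sum to 59; max(0, 76 - 59) = 17.
Neighbor 5: others sum to 73; max(0, 76 - 73) = 3.
Total collected = 18 + 10 + 0 + 17 + 3 = 48.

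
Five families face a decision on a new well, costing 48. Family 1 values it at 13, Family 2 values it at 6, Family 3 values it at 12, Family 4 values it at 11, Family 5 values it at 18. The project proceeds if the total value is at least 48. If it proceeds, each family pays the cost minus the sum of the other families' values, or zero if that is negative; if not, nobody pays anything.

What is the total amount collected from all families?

7

Total value 60 ≥ cost 48, so it is built.
Family 1: others sum to 47; max(0, 48 - 47) = 1.
Family 2: others sum to 54; max(0, 48 - 54) = 0.
Family 3: others sum to 48; max(0, 48 - 48) = 0.
Family 4: others sum to 49; max(0, 48 - 49) = 0.
Family 5: others sum to 42; max(0, 48 - 42) = 6.
Total collected = 1 + 0 + 0 + 0 + 6 = 7.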